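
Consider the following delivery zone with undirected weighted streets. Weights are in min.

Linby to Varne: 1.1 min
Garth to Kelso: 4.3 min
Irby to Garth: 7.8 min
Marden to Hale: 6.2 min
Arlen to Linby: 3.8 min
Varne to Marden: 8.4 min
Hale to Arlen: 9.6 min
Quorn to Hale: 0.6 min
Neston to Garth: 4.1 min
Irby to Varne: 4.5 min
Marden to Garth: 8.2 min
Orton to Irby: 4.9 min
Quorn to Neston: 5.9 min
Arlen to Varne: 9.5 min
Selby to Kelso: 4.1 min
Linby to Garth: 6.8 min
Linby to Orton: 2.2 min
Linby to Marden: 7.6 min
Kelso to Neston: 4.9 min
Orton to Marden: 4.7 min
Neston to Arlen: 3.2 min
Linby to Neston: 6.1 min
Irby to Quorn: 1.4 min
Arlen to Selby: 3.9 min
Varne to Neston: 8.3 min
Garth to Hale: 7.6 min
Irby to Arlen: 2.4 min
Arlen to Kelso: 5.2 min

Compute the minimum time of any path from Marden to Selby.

14.5 min

Settle nodes by increasing distance from Marden:
Marden: 0
Orton: 4.7  (via Marden)
Hale: 6.2  (via Marden)
Quorn: 6.8  (via Hale)
Linby: 6.9  (via Orton)
Varne: 8  (via Linby)
Garth: 8.2  (via Marden)
Irby: 8.2  (via Quorn)
Arlen: 10.6  (via Irby)
Neston: 12.3  (via Garth)
Kelso: 12.5  (via Garth)
Selby: 14.5  (via Arlen)
Shortest route: Marden → Hale → Quorn → Irby → Arlen → Selby = 14.5 min.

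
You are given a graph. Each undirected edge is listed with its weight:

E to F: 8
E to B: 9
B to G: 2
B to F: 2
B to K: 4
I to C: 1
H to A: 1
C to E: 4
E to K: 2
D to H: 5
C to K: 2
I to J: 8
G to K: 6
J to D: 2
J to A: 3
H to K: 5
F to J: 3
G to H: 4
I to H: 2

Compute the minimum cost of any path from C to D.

8

Candidate routes:
C–I–H–A–J–D: 1+2+1+3+2 = 9
C–I–J–D: 1+8+2 = 11
C–I–H–D: 1+2+5 = 8
Cheapest is C–I–H–D at 8.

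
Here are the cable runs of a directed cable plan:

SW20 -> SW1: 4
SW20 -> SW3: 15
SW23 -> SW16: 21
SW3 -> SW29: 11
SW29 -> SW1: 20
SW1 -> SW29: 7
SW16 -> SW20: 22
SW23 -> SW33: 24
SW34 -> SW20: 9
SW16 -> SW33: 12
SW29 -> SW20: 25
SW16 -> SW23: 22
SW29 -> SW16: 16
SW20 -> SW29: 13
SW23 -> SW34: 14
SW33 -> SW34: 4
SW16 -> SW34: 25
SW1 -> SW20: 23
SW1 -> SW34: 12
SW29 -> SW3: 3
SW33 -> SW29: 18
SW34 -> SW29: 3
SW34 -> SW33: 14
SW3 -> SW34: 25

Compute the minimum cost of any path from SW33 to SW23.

45

Shortest distances from SW33:
SW33: 0
SW34: 4  (via SW33)
SW29: 7  (via SW34)
SW3: 10  (via SW29)
SW20: 13  (via SW34)
SW1: 17  (via SW20)
SW16: 23  (via SW29)
SW23: 45  (via SW16)
Shortest route: SW33 → SW34 → SW29 → SW16 → SW23 = 45.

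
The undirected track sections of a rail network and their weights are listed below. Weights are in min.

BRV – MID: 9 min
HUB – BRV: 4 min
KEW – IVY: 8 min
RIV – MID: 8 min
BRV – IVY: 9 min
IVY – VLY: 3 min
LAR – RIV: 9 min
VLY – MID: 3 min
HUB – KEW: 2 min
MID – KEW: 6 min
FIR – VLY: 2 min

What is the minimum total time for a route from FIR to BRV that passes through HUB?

17 min

Best FIR to HUB: FIR → VLY → MID → KEW → HUB costing 13
Best HUB to BRV: HUB → BRV costing 4
Total via HUB: 13 + 4 = 17 min.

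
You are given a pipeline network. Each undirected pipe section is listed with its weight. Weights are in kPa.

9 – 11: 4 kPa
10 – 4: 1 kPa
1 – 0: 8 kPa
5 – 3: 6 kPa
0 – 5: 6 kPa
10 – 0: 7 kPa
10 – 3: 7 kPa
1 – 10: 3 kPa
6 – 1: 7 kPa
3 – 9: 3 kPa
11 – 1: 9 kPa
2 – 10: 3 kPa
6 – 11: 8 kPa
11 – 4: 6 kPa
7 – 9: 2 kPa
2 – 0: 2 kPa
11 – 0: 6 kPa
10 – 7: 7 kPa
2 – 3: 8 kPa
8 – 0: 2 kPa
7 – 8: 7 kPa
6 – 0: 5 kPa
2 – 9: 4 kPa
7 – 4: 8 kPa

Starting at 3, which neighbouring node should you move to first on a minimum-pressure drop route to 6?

Compare a few routes:
3 - 9 - 2 - 0 - 6: 3+4+2+5 = 14
3 - 10 - 1 - 6: 7+3+7 = 17
3 - 9 - 11 - 6: 3+4+8 = 15
3 - 2 - 0 - 6: 8+2+5 = 15
The minimum is 14 kPa via 3 - 9 - 2 - 0 - 6.
So from 3 the first move is to 9.

9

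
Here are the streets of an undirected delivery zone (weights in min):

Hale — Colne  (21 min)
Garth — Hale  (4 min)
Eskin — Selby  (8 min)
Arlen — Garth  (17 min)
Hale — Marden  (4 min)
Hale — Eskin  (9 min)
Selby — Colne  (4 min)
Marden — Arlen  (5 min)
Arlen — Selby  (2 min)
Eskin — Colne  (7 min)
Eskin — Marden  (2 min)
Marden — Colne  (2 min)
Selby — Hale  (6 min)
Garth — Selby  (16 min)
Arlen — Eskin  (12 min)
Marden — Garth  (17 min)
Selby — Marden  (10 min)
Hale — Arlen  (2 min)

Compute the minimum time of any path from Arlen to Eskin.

Enumerating some paths:
Arlen–Selby–Colne–Marden–Eskin: 2+4+2+2 = 10
Arlen–Hale–Marden–Eskin: 2+4+2 = 8
Arlen–Selby–Eskin: 2+8 = 10
Arlen–Marden–Eskin: 5+2 = 7
Cheapest is Arlen–Marden–Eskin at 7 min.

7 min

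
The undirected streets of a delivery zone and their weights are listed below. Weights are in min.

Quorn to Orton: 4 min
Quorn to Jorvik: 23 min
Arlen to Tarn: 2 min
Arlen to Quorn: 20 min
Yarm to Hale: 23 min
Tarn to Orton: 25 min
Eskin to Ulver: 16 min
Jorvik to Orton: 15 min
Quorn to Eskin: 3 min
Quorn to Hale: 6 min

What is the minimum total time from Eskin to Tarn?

25 min

Candidate routes:
Eskin → Quorn → Orton → Tarn: 3+4+25 = 32
Eskin → Quorn → Arlen → Tarn: 3+20+2 = 25
The minimum is 25 min via Eskin → Quorn → Arlen → Tarn.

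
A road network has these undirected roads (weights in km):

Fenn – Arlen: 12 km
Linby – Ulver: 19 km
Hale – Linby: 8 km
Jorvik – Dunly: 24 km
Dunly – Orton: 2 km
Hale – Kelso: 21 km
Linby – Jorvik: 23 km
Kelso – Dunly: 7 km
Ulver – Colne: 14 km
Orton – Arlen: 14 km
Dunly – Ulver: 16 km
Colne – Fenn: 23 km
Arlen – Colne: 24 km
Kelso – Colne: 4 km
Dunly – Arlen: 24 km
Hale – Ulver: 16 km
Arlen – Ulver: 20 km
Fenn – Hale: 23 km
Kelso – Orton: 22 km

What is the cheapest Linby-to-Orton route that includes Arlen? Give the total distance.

Best Linby to Arlen: Linby → Ulver → Arlen costing 39
Shortest Arlen→Orton: Arlen → Orton = 14
Total via Arlen: 39 + 14 = 53 km.

53 km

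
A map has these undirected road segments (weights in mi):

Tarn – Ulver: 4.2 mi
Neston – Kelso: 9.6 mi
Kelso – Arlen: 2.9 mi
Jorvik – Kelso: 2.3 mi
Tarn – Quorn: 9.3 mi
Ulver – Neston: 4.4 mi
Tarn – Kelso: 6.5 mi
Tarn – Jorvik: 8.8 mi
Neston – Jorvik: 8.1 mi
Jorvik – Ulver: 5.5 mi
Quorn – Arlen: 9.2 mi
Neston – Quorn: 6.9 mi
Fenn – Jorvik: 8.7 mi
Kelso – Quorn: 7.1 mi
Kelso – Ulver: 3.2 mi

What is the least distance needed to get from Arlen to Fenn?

Candidate routes:
Arlen–Kelso–Ulver–Neston–Jorvik–Fenn: 2.9+3.2+4.4+8.1+8.7 = 27.3
Arlen–Kelso–Ulver–Jorvik–Fenn: 2.9+3.2+5.5+8.7 = 20.3
Arlen–Kelso–Jorvik–Fenn: 2.9+2.3+8.7 = 13.9
Arlen–Kelso–Tarn–Jorvik–Fenn: 2.9+6.5+8.8+8.7 = 26.9
Cheapest is Arlen–Kelso–Jorvik–Fenn at 13.9 mi.

13.9 mi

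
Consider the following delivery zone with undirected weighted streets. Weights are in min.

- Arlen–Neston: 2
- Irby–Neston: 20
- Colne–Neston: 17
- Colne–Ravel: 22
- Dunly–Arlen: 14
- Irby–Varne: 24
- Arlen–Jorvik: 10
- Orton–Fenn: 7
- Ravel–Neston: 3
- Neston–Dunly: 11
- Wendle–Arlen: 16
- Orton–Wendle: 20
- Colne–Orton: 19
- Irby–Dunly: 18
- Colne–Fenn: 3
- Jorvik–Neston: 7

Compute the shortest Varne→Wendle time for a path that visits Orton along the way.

Shortest Varne→Orton: Varne → Irby → Neston → Colne → Fenn → Orton = 71
Best Orton to Wendle: Orton → Wendle costing 20
Total via Orton: 71 + 20 = 91 min.

91 min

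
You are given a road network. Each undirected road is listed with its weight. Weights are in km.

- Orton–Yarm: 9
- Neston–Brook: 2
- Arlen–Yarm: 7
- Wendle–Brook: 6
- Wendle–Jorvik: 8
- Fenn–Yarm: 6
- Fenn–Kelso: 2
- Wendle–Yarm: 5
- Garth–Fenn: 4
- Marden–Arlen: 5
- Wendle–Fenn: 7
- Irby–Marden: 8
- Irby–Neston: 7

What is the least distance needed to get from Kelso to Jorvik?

17 km

Settle nodes by increasing distance from Kelso:
Kelso: 0
Fenn: 2  (via Kelso)
Garth: 6  (via Fenn)
Yarm: 8  (via Fenn)
Wendle: 9  (via Fenn)
Brook: 15  (via Wendle)
Arlen: 15  (via Yarm)
Orton: 17  (via Yarm)
Neston: 17  (via Brook)
Jorvik: 17  (via Wendle)
Shortest route: Kelso–Fenn–Wendle–Jorvik = 17 km.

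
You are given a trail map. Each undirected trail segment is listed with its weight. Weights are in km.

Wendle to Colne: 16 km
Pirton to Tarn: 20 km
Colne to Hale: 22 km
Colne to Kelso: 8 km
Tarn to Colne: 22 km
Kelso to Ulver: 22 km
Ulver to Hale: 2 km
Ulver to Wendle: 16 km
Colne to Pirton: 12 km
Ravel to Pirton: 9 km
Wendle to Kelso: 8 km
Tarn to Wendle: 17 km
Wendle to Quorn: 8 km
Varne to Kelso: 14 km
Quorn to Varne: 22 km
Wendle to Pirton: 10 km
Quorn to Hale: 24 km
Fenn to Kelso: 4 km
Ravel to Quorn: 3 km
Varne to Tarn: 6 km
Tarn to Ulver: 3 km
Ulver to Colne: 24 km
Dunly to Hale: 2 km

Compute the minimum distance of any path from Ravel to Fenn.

Shortest distances from Ravel:
Ravel: 0
Quorn: 3  (via Ravel)
Pirton: 9  (via Ravel)
Wendle: 11  (via Quorn)
Kelso: 19  (via Wendle)
Colne: 21  (via Pirton)
Fenn: 23  (via Kelso)
Shortest route: Ravel → Quorn → Wendle → Kelso → Fenn = 23 km.

23 km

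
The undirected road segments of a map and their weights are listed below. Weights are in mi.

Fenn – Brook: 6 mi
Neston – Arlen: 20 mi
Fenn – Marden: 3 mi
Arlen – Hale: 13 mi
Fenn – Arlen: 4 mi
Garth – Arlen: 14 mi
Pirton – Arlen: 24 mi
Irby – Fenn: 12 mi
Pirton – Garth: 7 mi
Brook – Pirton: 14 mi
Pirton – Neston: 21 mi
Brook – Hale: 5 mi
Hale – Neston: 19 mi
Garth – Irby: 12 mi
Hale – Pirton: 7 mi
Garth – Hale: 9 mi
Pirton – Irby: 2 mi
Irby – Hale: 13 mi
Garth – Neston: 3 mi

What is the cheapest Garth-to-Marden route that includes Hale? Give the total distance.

23 mi

Best Garth to Hale: Garth–Hale costing 9
Best Hale to Marden: Hale–Brook–Fenn–Marden costing 14
Total via Hale: 9 + 14 = 23 mi.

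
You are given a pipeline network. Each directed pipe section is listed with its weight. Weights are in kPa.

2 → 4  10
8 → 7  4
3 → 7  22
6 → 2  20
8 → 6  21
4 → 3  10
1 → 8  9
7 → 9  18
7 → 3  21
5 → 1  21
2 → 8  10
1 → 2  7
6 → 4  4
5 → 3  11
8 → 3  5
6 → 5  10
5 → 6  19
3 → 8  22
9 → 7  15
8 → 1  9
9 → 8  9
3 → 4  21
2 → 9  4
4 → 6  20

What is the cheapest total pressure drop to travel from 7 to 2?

Settle nodes by increasing distance from 7:
7: 0
9: 18  (via 7)
3: 21  (via 7)
8: 27  (via 9)
1: 36  (via 8)
4: 42  (via 3)
2: 43  (via 1)
Shortest route: 7 → 9 → 8 → 1 → 2 = 43 kPa.

43 kPa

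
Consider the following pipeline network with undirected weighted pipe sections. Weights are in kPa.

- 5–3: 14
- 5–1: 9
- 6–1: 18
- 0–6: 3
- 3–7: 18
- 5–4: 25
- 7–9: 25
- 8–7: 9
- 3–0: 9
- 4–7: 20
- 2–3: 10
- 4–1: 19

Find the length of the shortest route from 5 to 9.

Settle nodes by increasing distance from 5:
5: 0
1: 9  (via 5)
3: 14  (via 5)
0: 23  (via 3)
2: 24  (via 3)
4: 25  (via 5)
6: 26  (via 0)
7: 32  (via 3)
8: 41  (via 7)
9: 57  (via 7)
Shortest route: 5 → 3 → 7 → 9 = 57 kPa.

57 kPa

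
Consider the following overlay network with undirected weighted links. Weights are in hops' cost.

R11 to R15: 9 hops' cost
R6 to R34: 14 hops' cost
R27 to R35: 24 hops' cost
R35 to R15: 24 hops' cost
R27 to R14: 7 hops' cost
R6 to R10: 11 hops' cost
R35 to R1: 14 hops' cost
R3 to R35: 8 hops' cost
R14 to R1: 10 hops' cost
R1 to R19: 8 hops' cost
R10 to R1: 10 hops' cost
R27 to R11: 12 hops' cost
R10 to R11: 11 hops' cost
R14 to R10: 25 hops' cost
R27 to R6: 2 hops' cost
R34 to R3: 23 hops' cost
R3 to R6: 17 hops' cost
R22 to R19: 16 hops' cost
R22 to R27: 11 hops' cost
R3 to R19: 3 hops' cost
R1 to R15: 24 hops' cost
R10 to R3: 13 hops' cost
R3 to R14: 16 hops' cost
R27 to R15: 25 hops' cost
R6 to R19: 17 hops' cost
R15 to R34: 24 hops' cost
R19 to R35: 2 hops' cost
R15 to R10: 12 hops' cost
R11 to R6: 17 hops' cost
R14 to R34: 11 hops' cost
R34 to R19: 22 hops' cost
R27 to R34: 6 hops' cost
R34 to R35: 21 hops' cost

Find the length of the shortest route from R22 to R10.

24 hops' cost

Compare a few routes:
R22 - R19 - R1 - R10: 16+8+10 = 34
R22 - R27 - R6 - R10: 11+2+11 = 24
R22 - R19 - R3 - R10: 16+3+13 = 32
Cheapest is R22 - R27 - R6 - R10 at 24 hops' cost.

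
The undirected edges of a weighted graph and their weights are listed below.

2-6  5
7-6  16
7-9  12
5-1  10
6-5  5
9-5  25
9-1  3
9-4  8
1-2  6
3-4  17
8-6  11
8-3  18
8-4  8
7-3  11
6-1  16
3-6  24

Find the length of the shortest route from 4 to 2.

Settle nodes by increasing distance from 4:
4: 0
8: 8  (via 4)
9: 8  (via 4)
1: 11  (via 9)
2: 17  (via 1)
Shortest route: 4 → 9 → 1 → 2 = 17.

17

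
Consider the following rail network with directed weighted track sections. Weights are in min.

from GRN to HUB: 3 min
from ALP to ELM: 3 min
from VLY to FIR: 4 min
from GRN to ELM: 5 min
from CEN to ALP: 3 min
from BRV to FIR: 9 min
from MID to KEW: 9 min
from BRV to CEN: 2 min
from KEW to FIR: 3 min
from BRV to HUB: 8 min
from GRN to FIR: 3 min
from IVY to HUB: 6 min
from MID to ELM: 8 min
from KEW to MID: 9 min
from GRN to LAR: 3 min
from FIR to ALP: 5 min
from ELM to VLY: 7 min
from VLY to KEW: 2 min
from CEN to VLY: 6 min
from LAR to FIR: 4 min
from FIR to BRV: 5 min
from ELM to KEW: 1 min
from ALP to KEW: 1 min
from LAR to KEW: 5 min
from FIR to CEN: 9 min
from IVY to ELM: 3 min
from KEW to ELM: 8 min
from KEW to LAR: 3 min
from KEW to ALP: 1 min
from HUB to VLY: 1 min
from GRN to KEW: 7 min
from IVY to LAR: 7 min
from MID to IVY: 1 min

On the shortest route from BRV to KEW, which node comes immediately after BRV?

Enumerating some paths:
BRV - CEN - VLY - KEW: 2+6+2 = 10
BRV - CEN - ALP - ELM - KEW: 2+3+3+1 = 9
BRV - CEN - ALP - KEW: 2+3+1 = 6
The minimum is 6 min via BRV - CEN - ALP - KEW.
So from BRV the first move is to CEN.

CEN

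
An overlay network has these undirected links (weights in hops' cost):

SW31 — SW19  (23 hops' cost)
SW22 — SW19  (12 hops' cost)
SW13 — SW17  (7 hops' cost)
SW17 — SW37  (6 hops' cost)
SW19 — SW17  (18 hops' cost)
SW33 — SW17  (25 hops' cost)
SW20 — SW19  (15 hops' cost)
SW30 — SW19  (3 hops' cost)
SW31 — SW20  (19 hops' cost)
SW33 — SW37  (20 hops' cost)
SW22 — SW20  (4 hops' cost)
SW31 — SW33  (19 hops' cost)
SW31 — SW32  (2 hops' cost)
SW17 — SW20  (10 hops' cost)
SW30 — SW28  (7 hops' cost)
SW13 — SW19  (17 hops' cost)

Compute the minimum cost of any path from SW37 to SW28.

Candidate routes:
SW37 - SW17 - SW13 - SW19 - SW30 - SW28: 6+7+17+3+7 = 40
SW37 - SW17 - SW20 - SW19 - SW30 - SW28: 6+10+15+3+7 = 41
SW37 - SW17 - SW19 - SW30 - SW28: 6+18+3+7 = 34
Cheapest is SW37 - SW17 - SW19 - SW30 - SW28 at 34 hops' cost.

34 hops' cost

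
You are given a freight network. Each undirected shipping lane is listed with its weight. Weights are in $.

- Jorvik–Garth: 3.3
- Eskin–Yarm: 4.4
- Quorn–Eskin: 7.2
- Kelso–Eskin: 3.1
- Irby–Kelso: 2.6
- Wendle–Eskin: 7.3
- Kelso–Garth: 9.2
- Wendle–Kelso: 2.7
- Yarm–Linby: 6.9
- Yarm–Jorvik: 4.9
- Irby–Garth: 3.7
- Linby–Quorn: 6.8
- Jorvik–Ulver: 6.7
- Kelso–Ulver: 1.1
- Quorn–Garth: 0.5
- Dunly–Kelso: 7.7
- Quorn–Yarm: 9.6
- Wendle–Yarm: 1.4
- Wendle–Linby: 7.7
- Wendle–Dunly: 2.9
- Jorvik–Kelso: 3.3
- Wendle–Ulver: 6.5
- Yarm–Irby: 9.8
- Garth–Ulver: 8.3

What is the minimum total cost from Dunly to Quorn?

$12.4

Running Dijkstra from Dunly:
Dunly: 0
Wendle: 2.9  (via Dunly)
Yarm: 4.3  (via Wendle)
Kelso: 5.6  (via Wendle)
Ulver: 6.7  (via Kelso)
Irby: 8.2  (via Kelso)
Eskin: 8.7  (via Yarm)
Jorvik: 8.9  (via Kelso)
Linby: 10.6  (via Wendle)
Garth: 11.9  (via Irby)
Quorn: 12.4  (via Garth)
Shortest route: Dunly → Wendle → Kelso → Irby → Garth → Quorn = $12.4.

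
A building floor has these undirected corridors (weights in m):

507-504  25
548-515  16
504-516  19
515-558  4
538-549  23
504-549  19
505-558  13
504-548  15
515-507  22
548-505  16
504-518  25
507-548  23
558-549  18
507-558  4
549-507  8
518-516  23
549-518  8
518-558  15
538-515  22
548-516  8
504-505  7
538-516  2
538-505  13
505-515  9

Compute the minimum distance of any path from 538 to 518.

25 m

Compare a few routes:
538–505–558–518: 13+13+15 = 41
538–549–518: 23+8 = 31
538–505–515–558–518: 13+9+4+15 = 41
538–516–518: 2+23 = 25
Cheapest is 538–516–518 at 25 m.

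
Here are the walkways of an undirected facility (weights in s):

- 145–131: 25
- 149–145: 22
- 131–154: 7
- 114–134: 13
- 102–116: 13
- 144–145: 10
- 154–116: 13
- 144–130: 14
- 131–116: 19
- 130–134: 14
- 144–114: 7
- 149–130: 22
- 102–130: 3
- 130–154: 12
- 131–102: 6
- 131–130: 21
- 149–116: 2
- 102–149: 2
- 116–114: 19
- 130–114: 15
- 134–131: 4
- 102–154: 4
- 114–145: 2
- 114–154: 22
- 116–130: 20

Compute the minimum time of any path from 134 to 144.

Settle nodes by increasing distance from 134:
134: 0
131: 4  (via 134)
102: 10  (via 131)
154: 11  (via 131)
149: 12  (via 102)
114: 13  (via 134)
130: 13  (via 102)
116: 14  (via 149)
145: 15  (via 114)
144: 20  (via 114)
Shortest route: 134 → 114 → 144 = 20 s.

20 s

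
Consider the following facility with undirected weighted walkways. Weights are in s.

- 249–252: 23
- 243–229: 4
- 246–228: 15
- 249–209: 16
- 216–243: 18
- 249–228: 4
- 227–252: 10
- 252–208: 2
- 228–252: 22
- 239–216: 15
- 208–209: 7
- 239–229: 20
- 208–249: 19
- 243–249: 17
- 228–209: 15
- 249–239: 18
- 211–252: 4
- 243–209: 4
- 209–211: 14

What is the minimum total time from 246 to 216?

Candidate routes:
246 - 228 - 249 - 243 - 216: 15+4+17+18 = 54
246 - 228 - 209 - 243 - 216: 15+15+4+18 = 52
The minimum is 52 s via 246 - 228 - 209 - 243 - 216.

52 s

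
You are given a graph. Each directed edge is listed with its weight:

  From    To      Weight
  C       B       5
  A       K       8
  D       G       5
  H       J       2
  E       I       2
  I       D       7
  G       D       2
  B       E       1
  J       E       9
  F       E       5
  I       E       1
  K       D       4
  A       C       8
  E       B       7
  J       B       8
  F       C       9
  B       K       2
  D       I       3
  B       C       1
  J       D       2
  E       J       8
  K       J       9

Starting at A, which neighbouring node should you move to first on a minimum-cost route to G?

Candidate routes:
A–C–B–E–I–D–G: 8+5+1+2+7+5 = 28
A–K–J–D–G: 8+9+2+5 = 24
A–K–D–G: 8+4+5 = 17
A–C–B–K–D–G: 8+5+2+4+5 = 24
Cheapest is A–K–D–G at 17.
So from A the first move is to K.

K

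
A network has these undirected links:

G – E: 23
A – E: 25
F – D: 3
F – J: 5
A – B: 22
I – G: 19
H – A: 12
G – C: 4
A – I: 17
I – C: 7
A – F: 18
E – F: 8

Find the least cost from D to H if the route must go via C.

74

Best D to C: D–F–E–G–C costing 38
Best C to H: C–I–A–H costing 36
Total via C: 38 + 36 = 74.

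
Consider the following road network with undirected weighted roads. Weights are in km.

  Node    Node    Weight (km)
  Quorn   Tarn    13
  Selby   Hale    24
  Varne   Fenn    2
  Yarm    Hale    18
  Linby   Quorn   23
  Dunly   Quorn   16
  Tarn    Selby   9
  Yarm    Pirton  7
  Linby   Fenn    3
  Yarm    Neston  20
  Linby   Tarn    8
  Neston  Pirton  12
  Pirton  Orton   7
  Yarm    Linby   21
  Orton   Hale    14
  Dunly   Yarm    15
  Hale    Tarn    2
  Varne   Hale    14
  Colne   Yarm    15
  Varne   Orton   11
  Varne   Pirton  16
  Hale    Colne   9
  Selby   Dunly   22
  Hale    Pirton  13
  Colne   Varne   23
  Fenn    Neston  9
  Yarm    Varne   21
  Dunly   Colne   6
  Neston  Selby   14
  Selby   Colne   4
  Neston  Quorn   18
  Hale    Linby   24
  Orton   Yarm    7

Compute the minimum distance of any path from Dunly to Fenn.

Enumerating some paths:
Dunly → Colne → Hale → Tarn → Linby → Fenn: 6+9+2+8+3 = 28
Dunly → Colne → Hale → Varne → Fenn: 6+9+14+2 = 31
Dunly → Colne → Selby → Tarn → Linby → Fenn: 6+4+9+8+3 = 30
Cheapest is Dunly → Colne → Hale → Tarn → Linby → Fenn at 28 km.

28 km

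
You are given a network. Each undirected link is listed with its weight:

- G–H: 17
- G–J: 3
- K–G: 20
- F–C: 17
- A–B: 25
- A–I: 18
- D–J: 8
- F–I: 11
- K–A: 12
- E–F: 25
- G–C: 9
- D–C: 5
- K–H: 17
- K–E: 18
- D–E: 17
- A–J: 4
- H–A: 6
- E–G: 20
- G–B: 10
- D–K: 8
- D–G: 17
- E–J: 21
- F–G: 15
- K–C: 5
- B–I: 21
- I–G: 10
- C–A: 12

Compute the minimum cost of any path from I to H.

Compare a few routes:
I–G–J–A–H: 10+3+4+6 = 23
I–G–H: 10+17 = 27
I–A–H: 18+6 = 24
The minimum is 23 via I–G–J–A–H.

23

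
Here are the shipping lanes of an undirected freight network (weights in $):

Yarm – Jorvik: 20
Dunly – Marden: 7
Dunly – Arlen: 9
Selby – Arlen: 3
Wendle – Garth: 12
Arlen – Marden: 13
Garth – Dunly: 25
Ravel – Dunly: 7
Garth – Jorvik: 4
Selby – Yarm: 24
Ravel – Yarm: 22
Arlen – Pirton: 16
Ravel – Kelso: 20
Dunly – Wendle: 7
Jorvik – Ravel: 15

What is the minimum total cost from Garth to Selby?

$31

Shortest distances from Garth:
Garth: 0
Jorvik: 4  (via Garth)
Wendle: 12  (via Garth)
Ravel: 19  (via Jorvik)
Dunly: 19  (via Wendle)
Yarm: 24  (via Jorvik)
Marden: 26  (via Dunly)
Arlen: 28  (via Dunly)
Selby: 31  (via Arlen)
Shortest route: Garth → Wendle → Dunly → Arlen → Selby = $31.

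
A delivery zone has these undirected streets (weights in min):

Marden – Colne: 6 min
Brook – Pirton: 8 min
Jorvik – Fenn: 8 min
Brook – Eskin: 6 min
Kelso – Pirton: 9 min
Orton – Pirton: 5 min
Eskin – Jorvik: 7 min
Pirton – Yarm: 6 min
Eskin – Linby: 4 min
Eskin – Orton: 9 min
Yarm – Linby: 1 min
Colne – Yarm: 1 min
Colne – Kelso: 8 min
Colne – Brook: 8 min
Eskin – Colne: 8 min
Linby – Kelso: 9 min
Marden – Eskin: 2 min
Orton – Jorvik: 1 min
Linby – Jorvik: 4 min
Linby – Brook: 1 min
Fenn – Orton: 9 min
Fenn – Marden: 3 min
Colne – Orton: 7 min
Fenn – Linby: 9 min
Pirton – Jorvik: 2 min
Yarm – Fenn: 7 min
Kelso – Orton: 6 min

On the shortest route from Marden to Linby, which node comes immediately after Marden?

Eskin

Candidate routes:
Marden → Colne → Yarm → Linby: 6+1+1 = 8
Marden → Eskin → Linby: 2+4 = 6
The minimum is 6 min via Marden → Eskin → Linby.
So from Marden the first move is to Eskin.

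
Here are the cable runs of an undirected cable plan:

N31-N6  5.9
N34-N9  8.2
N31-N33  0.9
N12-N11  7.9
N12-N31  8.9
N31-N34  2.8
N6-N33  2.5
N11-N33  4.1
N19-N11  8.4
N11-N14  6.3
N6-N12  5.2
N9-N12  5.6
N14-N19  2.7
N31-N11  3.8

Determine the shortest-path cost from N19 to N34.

15

Candidate routes:
N19 → N14 → N11 → N31 → N34: 2.7+6.3+3.8+2.8 = 15.6
N19 → N14 → N11 → N33 → N31 → N34: 2.7+6.3+4.1+0.9+2.8 = 16.8
N19 → N11 → N31 → N34: 8.4+3.8+2.8 = 15
N19 → N11 → N33 → N31 → N34: 8.4+4.1+0.9+2.8 = 16.2
Cheapest is N19 → N11 → N31 → N34 at 15.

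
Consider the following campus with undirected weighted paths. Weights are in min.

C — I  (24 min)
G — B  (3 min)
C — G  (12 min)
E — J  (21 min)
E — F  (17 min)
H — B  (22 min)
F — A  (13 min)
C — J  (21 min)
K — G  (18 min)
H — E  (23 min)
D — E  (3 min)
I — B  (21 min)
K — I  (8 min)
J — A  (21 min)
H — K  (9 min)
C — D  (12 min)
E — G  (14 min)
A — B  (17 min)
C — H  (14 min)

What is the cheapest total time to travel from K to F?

49 min

Compare a few routes:
K–I–B–A–F: 8+21+17+13 = 59
K–H–C–D–E–F: 9+14+12+3+17 = 55
K–H–E–F: 9+23+17 = 49
K–G–B–A–F: 18+3+17+13 = 51
Cheapest is K–H–E–F at 49 min.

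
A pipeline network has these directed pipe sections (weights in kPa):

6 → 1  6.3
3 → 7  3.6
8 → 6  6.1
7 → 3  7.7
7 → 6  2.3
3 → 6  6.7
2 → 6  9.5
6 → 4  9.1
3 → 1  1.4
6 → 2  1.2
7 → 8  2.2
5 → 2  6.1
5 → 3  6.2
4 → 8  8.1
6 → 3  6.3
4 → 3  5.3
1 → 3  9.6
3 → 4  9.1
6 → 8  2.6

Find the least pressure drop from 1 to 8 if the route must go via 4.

26.8 kPa

Shortest 1→4: 1–3–4 = 18.7
Best 4 to 8: 4–8 costing 8.1
Total via 4: 18.7 + 8.1 = 26.8 kPa.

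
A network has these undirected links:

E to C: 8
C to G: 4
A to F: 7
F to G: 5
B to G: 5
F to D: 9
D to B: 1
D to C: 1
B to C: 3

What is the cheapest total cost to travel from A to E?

24

Enumerating some paths:
A → F → D → B → C → E: 7+9+1+3+8 = 28
A → F → D → C → E: 7+9+1+8 = 25
A → F → G → B → D → C → E: 7+5+5+1+1+8 = 27
A → F → G → C → E: 7+5+4+8 = 24
Cheapest is A → F → G → C → E at 24.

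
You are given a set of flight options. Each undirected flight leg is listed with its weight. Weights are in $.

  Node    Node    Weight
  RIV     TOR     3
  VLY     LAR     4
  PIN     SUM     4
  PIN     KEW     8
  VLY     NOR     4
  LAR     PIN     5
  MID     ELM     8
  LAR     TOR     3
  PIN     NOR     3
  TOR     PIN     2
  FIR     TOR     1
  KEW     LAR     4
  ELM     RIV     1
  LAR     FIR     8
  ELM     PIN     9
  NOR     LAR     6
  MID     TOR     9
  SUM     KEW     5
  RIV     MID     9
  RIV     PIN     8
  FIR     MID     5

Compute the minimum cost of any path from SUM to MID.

$12

Running Dijkstra from SUM:
SUM: 0
PIN: 4  (via SUM)
KEW: 5  (via SUM)
TOR: 6  (via PIN)
FIR: 7  (via TOR)
NOR: 7  (via PIN)
LAR: 9  (via PIN)
RIV: 9  (via TOR)
ELM: 10  (via RIV)
VLY: 11  (via NOR)
MID: 12  (via FIR)
Shortest route: SUM → PIN → TOR → FIR → MID = $12.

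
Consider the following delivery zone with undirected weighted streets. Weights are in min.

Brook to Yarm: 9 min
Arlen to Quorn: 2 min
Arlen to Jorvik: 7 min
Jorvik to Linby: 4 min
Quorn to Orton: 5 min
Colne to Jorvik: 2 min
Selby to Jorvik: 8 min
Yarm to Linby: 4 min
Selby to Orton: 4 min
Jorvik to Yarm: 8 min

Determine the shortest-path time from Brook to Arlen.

24 min

Settle nodes by increasing distance from Brook:
Brook: 0
Yarm: 9  (via Brook)
Linby: 13  (via Yarm)
Jorvik: 17  (via Yarm)
Colne: 19  (via Jorvik)
Arlen: 24  (via Jorvik)
Shortest route: Brook–Yarm–Jorvik–Arlen = 24 min.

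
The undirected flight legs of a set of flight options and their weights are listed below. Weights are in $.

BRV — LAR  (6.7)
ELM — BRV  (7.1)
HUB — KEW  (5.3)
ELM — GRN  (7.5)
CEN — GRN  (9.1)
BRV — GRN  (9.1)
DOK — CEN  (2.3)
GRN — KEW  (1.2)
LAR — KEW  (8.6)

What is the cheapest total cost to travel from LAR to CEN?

$18.9

Enumerating some paths:
LAR - BRV - GRN - CEN: 6.7+9.1+9.1 = 24.9
LAR - KEW - GRN - CEN: 8.6+1.2+9.1 = 18.9
LAR - BRV - ELM - GRN - CEN: 6.7+7.1+7.5+9.1 = 30.4
Cheapest is LAR - KEW - GRN - CEN at $18.9.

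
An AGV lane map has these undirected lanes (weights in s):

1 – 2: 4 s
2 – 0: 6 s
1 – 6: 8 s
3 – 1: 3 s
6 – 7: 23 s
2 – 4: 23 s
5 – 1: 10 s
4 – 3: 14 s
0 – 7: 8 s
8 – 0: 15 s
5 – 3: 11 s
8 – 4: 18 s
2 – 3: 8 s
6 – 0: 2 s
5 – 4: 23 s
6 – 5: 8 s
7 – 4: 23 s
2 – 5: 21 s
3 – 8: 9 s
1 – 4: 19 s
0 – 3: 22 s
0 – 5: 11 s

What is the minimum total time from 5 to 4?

Enumerating some paths:
5 - 4: 23 = 23
5 - 3 - 4: 11+14 = 25
5 - 1 - 4: 10+19 = 29
5 - 1 - 3 - 4: 10+3+14 = 27
The minimum is 23 s via 5 - 4.

23 s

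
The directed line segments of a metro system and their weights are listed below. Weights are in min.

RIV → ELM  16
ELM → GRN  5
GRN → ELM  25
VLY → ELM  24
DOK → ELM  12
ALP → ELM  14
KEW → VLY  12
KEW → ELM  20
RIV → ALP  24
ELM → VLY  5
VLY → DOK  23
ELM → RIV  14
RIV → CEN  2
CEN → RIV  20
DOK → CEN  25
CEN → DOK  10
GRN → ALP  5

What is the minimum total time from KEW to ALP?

30 min

Compare a few routes:
KEW–VLY–ELM–GRN–ALP: 12+24+5+5 = 46
KEW–ELM–GRN–ALP: 20+5+5 = 30
The minimum is 30 min via KEW–ELM–GRN–ALP.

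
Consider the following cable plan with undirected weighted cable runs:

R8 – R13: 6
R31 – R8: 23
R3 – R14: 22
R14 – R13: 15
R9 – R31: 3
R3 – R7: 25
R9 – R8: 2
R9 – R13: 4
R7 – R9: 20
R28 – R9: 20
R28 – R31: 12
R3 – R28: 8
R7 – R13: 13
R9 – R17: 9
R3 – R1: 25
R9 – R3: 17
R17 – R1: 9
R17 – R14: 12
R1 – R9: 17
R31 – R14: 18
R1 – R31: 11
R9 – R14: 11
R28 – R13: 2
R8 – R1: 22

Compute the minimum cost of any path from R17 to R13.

Shortest distances from R17:
R17: 0
R1: 9  (via R17)
R9: 9  (via R17)
R8: 11  (via R9)
R31: 12  (via R9)
R14: 12  (via R17)
R13: 13  (via R9)
Shortest route: R17–R9–R13 = 13.

13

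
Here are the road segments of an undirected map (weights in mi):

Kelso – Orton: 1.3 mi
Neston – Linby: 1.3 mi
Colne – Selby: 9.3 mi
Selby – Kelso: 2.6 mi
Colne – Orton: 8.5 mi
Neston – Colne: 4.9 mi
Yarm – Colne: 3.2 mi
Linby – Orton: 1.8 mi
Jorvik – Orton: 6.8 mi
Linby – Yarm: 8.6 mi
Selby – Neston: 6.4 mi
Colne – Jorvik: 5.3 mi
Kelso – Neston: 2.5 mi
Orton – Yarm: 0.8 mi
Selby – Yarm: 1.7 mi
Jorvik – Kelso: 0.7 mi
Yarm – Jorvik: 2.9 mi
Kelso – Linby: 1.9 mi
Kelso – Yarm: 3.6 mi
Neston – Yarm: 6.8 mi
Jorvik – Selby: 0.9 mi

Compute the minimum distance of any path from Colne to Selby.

4.9 mi

Compare a few routes:
Colne → Yarm → Jorvik → Selby: 3.2+2.9+0.9 = 7
Colne → Jorvik → Selby: 5.3+0.9 = 6.2
Colne → Yarm → Orton → Kelso → Jorvik → Selby: 3.2+0.8+1.3+0.7+0.9 = 6.9
Colne → Yarm → Selby: 3.2+1.7 = 4.9
Cheapest is Colne → Yarm → Selby at 4.9 mi.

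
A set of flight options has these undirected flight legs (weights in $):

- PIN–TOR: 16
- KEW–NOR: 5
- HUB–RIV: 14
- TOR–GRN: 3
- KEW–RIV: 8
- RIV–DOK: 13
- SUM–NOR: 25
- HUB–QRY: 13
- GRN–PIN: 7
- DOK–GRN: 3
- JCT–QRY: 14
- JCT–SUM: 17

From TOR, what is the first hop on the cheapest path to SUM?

GRN

Compare a few routes:
TOR → PIN → GRN → DOK → RIV → HUB → QRY → JCT → SUM: 16+7+3+13+14+13+14+17 = 97
TOR → PIN → GRN → DOK → RIV → KEW → NOR → SUM: 16+7+3+13+8+5+25 = 77
TOR → GRN → DOK → RIV → KEW → NOR → SUM: 3+3+13+8+5+25 = 57
TOR → GRN → DOK → RIV → HUB → QRY → JCT → SUM: 3+3+13+14+13+14+17 = 77
Cheapest is TOR → GRN → DOK → RIV → KEW → NOR → SUM at $57.
So from TOR the first move is to GRN.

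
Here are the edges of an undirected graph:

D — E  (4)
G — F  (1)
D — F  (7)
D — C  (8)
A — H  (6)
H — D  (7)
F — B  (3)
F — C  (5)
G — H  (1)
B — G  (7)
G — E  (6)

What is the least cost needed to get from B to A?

Compare a few routes:
B–F–D–H–A: 3+7+7+6 = 23
B–G–H–A: 7+1+6 = 14
B–F–G–H–A: 3+1+1+6 = 11
Cheapest is B–F–G–H–A at 11.

11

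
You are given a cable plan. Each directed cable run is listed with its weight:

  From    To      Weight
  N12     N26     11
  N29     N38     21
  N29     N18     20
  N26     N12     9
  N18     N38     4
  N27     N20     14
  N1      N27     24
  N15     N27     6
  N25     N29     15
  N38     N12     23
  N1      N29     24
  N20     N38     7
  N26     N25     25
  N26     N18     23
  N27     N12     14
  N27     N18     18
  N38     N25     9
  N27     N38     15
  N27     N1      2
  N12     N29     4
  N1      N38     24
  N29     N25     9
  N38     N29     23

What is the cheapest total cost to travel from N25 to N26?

Running Dijkstra from N25:
N25: 0
N29: 15  (via N25)
N18: 35  (via N29)
N38: 36  (via N29)
N12: 59  (via N38)
N26: 70  (via N12)
Shortest route: N25–N29–N38–N12–N26 = 70.

70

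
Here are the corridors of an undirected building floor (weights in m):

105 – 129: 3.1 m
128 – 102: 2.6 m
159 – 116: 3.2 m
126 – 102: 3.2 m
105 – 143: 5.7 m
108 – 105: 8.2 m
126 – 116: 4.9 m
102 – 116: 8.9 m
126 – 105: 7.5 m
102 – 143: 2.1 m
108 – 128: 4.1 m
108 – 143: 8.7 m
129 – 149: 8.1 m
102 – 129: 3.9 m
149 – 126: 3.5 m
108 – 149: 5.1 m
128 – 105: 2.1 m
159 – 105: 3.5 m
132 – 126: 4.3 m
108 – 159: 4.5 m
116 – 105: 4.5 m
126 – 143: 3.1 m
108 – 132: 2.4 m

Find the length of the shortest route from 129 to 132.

Settle nodes by increasing distance from 129:
129: 0
105: 3.1  (via 129)
102: 3.9  (via 129)
128: 5.2  (via 105)
143: 6  (via 102)
159: 6.6  (via 105)
126: 7.1  (via 102)
116: 7.6  (via 105)
149: 8.1  (via 129)
108: 9.3  (via 128)
132: 11.4  (via 126)
Shortest route: 129–102–126–132 = 11.4 m.

11.4 m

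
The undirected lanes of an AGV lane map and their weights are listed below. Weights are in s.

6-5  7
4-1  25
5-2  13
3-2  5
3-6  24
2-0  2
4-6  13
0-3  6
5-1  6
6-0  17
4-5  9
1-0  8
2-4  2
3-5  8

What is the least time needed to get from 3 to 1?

14 s

Shortest distances from 3:
3: 0
2: 5  (via 3)
0: 6  (via 3)
4: 7  (via 2)
5: 8  (via 3)
1: 14  (via 0)
Shortest route: 3–0–1 = 14 s.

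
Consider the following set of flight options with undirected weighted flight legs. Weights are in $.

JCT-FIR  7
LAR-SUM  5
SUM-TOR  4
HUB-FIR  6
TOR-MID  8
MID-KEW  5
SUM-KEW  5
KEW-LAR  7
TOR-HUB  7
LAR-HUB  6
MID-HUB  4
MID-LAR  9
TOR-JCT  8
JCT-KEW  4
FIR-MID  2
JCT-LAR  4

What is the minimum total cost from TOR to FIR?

Running Dijkstra from TOR:
TOR: 0
SUM: 4  (via TOR)
HUB: 7  (via TOR)
MID: 8  (via TOR)
JCT: 8  (via TOR)
LAR: 9  (via SUM)
KEW: 9  (via SUM)
FIR: 10  (via MID)
Shortest route: TOR–MID–FIR = $10.

$10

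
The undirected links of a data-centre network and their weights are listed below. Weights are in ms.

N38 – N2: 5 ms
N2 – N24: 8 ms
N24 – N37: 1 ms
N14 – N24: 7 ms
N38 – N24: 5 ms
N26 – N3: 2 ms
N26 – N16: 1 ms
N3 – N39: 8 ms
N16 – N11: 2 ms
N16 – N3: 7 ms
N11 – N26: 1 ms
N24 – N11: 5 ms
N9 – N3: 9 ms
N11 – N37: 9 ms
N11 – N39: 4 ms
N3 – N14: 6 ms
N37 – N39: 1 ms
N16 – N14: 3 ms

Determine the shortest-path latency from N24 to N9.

17 ms

Enumerating some paths:
N24 → N37 → N39 → N11 → N26 → N3 → N9: 1+1+4+1+2+9 = 18
N24 → N11 → N26 → N3 → N9: 5+1+2+9 = 17
Cheapest is N24 → N11 → N26 → N3 → N9 at 17 ms.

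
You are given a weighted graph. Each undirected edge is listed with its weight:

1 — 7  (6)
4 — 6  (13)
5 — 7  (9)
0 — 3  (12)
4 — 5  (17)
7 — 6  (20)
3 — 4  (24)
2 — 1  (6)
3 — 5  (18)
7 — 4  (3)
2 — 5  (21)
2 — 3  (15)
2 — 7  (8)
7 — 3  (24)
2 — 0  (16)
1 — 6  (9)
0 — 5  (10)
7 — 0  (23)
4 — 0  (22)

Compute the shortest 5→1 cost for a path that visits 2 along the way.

Best 5 to 2: 5 → 7 → 2 costing 17
Shortest 2→1: 2 → 1 = 6
Total via 2: 17 + 6 = 23.

23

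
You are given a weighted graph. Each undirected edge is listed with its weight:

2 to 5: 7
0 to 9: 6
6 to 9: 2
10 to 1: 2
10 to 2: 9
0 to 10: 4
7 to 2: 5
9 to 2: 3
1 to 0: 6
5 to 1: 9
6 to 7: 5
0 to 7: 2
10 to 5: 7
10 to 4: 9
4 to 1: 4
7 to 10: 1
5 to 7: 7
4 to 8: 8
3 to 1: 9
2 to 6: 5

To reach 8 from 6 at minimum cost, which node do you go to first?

Candidate routes:
6–9–0–7–10–1–4–8: 2+6+2+1+2+4+8 = 25
6–7–10–4–8: 5+1+9+8 = 23
6–7–10–1–4–8: 5+1+2+4+8 = 20
The minimum is 20 via 6–7–10–1–4–8.
So from 6 the first move is to 7.

7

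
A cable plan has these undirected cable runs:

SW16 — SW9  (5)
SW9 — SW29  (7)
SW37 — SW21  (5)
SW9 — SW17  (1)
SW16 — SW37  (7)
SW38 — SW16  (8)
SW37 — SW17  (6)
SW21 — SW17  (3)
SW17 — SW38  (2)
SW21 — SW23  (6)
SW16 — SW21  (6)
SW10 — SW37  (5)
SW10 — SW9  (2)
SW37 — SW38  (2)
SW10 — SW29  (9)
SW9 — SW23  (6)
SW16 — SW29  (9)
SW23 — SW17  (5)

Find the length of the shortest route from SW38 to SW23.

Enumerating some paths:
SW38 - SW17 - SW9 - SW23: 2+1+6 = 9
SW38 - SW17 - SW21 - SW23: 2+3+6 = 11
SW38 - SW17 - SW23: 2+5 = 7
The minimum is 7 via SW38 - SW17 - SW23.

7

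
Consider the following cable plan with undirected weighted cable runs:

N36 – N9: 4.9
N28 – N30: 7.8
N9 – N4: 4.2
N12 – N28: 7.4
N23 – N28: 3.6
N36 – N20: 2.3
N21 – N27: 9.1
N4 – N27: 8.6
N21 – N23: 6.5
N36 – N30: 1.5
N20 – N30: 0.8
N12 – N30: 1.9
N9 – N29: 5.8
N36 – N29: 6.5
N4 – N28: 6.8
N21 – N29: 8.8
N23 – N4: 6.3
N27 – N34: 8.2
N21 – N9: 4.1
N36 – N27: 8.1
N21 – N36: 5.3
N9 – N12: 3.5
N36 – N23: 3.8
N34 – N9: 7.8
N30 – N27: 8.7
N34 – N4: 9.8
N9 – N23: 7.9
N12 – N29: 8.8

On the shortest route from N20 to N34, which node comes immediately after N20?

N30

Candidate routes:
N20 → N30 → N12 → N9 → N34: 0.8+1.9+3.5+7.8 = 14
N20 → N30 → N36 → N9 → N34: 0.8+1.5+4.9+7.8 = 15
Cheapest is N20 → N30 → N12 → N9 → N34 at 14.
So from N20 the first move is to N30.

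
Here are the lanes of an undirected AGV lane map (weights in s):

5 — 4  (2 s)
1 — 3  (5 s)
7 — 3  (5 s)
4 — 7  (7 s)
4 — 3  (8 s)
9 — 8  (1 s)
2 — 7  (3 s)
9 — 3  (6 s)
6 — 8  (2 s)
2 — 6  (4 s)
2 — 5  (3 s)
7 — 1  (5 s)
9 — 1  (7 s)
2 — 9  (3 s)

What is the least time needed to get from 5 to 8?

7 s

Candidate routes:
5–2–9–8: 3+3+1 = 7
5–2–6–8: 3+4+2 = 9
The minimum is 7 s via 5–2–9–8.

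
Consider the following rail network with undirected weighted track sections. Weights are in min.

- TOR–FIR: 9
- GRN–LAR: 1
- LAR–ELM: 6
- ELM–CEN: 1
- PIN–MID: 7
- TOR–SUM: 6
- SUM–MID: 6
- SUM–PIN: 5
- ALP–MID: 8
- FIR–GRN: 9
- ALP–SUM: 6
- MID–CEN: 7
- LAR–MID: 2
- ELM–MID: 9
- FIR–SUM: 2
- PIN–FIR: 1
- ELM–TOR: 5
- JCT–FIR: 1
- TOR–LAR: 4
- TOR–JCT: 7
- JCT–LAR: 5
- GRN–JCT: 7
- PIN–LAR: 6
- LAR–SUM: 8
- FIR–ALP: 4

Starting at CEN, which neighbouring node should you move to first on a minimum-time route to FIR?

Enumerating some paths:
CEN - ELM - TOR - JCT - FIR: 1+5+7+1 = 14
CEN - ELM - LAR - PIN - FIR: 1+6+6+1 = 14
CEN - ELM - LAR - JCT - FIR: 1+6+5+1 = 13
CEN - ELM - TOR - SUM - FIR: 1+5+6+2 = 14
Cheapest is CEN - ELM - LAR - JCT - FIR at 13 min.
So from CEN the first move is to ELM.

ELM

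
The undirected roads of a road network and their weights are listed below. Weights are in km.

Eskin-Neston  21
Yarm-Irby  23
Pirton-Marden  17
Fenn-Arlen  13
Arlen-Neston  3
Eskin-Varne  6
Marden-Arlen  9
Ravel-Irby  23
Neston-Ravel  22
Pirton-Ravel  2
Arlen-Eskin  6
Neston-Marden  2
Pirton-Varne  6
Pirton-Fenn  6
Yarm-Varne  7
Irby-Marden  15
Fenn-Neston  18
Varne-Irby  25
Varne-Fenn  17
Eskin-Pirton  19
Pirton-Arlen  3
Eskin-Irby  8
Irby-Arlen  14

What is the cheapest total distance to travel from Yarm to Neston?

19 km

Settle nodes by increasing distance from Yarm:
Yarm: 0
Varne: 7  (via Yarm)
Eskin: 13  (via Varne)
Pirton: 13  (via Varne)
Ravel: 15  (via Pirton)
Arlen: 16  (via Pirton)
Fenn: 19  (via Pirton)
Neston: 19  (via Arlen)
Shortest route: Yarm–Varne–Pirton–Arlen–Neston = 19 km.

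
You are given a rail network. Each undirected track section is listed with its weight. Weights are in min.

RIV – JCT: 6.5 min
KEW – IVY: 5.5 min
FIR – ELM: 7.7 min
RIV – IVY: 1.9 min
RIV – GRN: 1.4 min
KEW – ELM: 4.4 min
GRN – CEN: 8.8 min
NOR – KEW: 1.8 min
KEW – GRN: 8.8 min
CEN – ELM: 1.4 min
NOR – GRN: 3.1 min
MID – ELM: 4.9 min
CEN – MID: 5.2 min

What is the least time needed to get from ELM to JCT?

Shortest distances from ELM:
ELM: 0
CEN: 1.4  (via ELM)
KEW: 4.4  (via ELM)
MID: 4.9  (via ELM)
NOR: 6.2  (via KEW)
FIR: 7.7  (via ELM)
GRN: 9.3  (via NOR)
IVY: 9.9  (via KEW)
RIV: 10.7  (via GRN)
JCT: 17.2  (via RIV)
Shortest route: ELM–KEW–NOR–GRN–RIV–JCT = 17.2 min.

17.2 min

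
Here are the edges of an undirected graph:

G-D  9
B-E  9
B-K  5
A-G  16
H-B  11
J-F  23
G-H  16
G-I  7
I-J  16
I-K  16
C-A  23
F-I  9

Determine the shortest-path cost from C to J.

Running Dijkstra from C:
C: 0
A: 23  (via C)
G: 39  (via A)
I: 46  (via G)
D: 48  (via G)
F: 55  (via I)
H: 55  (via G)
J: 62  (via I)
Shortest route: C–A–G–I–J = 62.

62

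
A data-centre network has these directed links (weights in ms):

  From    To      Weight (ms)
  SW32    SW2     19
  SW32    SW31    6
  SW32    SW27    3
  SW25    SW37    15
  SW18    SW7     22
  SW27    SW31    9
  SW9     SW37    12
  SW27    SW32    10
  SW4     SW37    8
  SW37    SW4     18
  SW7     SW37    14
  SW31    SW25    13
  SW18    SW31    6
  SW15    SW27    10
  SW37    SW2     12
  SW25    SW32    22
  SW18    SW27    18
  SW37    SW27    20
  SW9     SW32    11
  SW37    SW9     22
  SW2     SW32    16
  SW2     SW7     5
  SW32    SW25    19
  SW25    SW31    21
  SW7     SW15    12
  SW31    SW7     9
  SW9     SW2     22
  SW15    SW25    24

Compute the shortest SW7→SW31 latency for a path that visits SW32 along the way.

38 ms

Best SW7 to SW32: SW7 → SW15 → SW27 → SW32 costing 32
Shortest SW32→SW31: SW32 → SW31 = 6
Total via SW32: 32 + 6 = 38 ms.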